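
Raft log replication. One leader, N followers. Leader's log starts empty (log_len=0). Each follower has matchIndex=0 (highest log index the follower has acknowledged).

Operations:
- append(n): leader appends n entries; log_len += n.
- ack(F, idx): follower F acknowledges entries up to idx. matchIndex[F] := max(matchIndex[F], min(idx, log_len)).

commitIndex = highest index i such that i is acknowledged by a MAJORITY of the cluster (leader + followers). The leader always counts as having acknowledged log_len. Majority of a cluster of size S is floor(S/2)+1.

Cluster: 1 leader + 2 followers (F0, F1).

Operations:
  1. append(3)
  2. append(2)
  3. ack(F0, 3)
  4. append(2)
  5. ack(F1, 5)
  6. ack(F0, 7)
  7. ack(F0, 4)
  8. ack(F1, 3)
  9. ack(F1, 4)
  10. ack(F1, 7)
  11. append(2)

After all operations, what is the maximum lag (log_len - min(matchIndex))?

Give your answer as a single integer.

Op 1: append 3 -> log_len=3
Op 2: append 2 -> log_len=5
Op 3: F0 acks idx 3 -> match: F0=3 F1=0; commitIndex=3
Op 4: append 2 -> log_len=7
Op 5: F1 acks idx 5 -> match: F0=3 F1=5; commitIndex=5
Op 6: F0 acks idx 7 -> match: F0=7 F1=5; commitIndex=7
Op 7: F0 acks idx 4 -> match: F0=7 F1=5; commitIndex=7
Op 8: F1 acks idx 3 -> match: F0=7 F1=5; commitIndex=7
Op 9: F1 acks idx 4 -> match: F0=7 F1=5; commitIndex=7
Op 10: F1 acks idx 7 -> match: F0=7 F1=7; commitIndex=7
Op 11: append 2 -> log_len=9

Answer: 2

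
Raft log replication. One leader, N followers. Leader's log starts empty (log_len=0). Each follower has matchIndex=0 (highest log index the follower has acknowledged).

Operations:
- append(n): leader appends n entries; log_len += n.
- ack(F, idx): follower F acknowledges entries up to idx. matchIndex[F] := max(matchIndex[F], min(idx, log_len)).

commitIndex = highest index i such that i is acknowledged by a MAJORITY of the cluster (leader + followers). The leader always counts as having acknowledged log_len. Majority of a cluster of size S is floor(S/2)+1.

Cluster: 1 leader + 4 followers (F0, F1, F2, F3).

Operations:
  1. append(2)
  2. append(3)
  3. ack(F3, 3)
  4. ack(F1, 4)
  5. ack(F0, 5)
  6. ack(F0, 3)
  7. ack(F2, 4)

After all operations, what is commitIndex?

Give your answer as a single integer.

Op 1: append 2 -> log_len=2
Op 2: append 3 -> log_len=5
Op 3: F3 acks idx 3 -> match: F0=0 F1=0 F2=0 F3=3; commitIndex=0
Op 4: F1 acks idx 4 -> match: F0=0 F1=4 F2=0 F3=3; commitIndex=3
Op 5: F0 acks idx 5 -> match: F0=5 F1=4 F2=0 F3=3; commitIndex=4
Op 6: F0 acks idx 3 -> match: F0=5 F1=4 F2=0 F3=3; commitIndex=4
Op 7: F2 acks idx 4 -> match: F0=5 F1=4 F2=4 F3=3; commitIndex=4

Answer: 4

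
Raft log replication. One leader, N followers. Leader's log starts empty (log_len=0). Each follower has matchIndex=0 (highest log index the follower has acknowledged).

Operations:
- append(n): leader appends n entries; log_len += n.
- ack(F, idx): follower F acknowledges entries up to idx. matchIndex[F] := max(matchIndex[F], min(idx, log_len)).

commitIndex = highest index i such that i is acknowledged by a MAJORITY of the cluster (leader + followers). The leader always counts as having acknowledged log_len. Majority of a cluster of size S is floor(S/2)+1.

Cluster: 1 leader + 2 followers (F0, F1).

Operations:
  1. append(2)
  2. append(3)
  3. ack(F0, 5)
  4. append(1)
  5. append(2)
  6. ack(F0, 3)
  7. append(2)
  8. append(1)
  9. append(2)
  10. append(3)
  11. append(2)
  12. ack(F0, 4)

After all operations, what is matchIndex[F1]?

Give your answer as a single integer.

Op 1: append 2 -> log_len=2
Op 2: append 3 -> log_len=5
Op 3: F0 acks idx 5 -> match: F0=5 F1=0; commitIndex=5
Op 4: append 1 -> log_len=6
Op 5: append 2 -> log_len=8
Op 6: F0 acks idx 3 -> match: F0=5 F1=0; commitIndex=5
Op 7: append 2 -> log_len=10
Op 8: append 1 -> log_len=11
Op 9: append 2 -> log_len=13
Op 10: append 3 -> log_len=16
Op 11: append 2 -> log_len=18
Op 12: F0 acks idx 4 -> match: F0=5 F1=0; commitIndex=5

Answer: 0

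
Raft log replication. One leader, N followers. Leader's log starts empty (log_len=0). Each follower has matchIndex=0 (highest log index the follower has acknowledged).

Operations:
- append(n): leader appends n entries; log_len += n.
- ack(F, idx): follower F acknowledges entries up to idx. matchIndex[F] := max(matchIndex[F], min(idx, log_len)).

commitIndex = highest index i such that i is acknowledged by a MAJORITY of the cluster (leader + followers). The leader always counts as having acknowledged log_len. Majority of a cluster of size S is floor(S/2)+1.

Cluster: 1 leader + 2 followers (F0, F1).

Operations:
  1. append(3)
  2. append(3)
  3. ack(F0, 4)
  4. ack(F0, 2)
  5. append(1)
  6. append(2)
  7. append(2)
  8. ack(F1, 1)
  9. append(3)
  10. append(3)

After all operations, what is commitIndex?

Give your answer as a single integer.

Op 1: append 3 -> log_len=3
Op 2: append 3 -> log_len=6
Op 3: F0 acks idx 4 -> match: F0=4 F1=0; commitIndex=4
Op 4: F0 acks idx 2 -> match: F0=4 F1=0; commitIndex=4
Op 5: append 1 -> log_len=7
Op 6: append 2 -> log_len=9
Op 7: append 2 -> log_len=11
Op 8: F1 acks idx 1 -> match: F0=4 F1=1; commitIndex=4
Op 9: append 3 -> log_len=14
Op 10: append 3 -> log_len=17

Answer: 4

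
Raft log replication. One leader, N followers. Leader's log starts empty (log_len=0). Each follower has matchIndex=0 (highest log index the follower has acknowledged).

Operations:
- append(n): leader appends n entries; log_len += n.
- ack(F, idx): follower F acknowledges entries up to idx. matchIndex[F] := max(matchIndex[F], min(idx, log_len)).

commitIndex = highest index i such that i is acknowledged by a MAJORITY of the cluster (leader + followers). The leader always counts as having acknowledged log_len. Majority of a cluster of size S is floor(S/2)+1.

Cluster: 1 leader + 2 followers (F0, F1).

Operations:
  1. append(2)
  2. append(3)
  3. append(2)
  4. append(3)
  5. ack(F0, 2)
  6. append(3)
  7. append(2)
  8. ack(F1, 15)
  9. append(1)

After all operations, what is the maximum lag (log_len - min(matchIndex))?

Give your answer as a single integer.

Op 1: append 2 -> log_len=2
Op 2: append 3 -> log_len=5
Op 3: append 2 -> log_len=7
Op 4: append 3 -> log_len=10
Op 5: F0 acks idx 2 -> match: F0=2 F1=0; commitIndex=2
Op 6: append 3 -> log_len=13
Op 7: append 2 -> log_len=15
Op 8: F1 acks idx 15 -> match: F0=2 F1=15; commitIndex=15
Op 9: append 1 -> log_len=16

Answer: 14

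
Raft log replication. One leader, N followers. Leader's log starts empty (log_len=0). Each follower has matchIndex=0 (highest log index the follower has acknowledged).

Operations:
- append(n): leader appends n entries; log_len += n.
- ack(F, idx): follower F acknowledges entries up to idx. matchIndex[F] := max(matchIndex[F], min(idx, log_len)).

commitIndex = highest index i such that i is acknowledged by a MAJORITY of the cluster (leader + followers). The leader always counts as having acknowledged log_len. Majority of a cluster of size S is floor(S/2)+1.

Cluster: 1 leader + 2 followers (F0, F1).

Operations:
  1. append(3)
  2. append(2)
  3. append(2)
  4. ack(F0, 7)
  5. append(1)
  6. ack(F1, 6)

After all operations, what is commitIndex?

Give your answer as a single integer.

Answer: 7

Derivation:
Op 1: append 3 -> log_len=3
Op 2: append 2 -> log_len=5
Op 3: append 2 -> log_len=7
Op 4: F0 acks idx 7 -> match: F0=7 F1=0; commitIndex=7
Op 5: append 1 -> log_len=8
Op 6: F1 acks idx 6 -> match: F0=7 F1=6; commitIndex=7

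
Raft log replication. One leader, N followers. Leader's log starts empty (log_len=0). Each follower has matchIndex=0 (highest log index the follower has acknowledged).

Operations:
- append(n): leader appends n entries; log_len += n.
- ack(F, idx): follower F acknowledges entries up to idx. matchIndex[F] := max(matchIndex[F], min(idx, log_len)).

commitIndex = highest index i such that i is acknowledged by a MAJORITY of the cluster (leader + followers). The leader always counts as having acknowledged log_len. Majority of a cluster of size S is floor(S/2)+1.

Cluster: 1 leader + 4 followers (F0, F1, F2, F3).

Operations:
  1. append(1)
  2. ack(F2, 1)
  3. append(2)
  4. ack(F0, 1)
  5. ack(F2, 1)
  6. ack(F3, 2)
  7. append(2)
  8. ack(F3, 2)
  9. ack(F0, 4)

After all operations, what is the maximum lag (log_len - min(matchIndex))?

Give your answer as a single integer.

Op 1: append 1 -> log_len=1
Op 2: F2 acks idx 1 -> match: F0=0 F1=0 F2=1 F3=0; commitIndex=0
Op 3: append 2 -> log_len=3
Op 4: F0 acks idx 1 -> match: F0=1 F1=0 F2=1 F3=0; commitIndex=1
Op 5: F2 acks idx 1 -> match: F0=1 F1=0 F2=1 F3=0; commitIndex=1
Op 6: F3 acks idx 2 -> match: F0=1 F1=0 F2=1 F3=2; commitIndex=1
Op 7: append 2 -> log_len=5
Op 8: F3 acks idx 2 -> match: F0=1 F1=0 F2=1 F3=2; commitIndex=1
Op 9: F0 acks idx 4 -> match: F0=4 F1=0 F2=1 F3=2; commitIndex=2

Answer: 5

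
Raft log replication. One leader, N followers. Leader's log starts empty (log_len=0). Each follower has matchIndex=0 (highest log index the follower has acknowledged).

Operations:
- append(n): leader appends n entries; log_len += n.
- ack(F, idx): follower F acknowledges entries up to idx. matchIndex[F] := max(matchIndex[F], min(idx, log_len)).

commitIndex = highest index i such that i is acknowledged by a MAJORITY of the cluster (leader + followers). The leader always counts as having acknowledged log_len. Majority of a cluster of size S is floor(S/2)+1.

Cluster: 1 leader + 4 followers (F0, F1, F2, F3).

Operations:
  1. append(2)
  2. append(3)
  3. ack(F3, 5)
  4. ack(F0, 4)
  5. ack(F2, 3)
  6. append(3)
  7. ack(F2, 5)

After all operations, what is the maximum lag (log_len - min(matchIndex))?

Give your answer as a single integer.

Op 1: append 2 -> log_len=2
Op 2: append 3 -> log_len=5
Op 3: F3 acks idx 5 -> match: F0=0 F1=0 F2=0 F3=5; commitIndex=0
Op 4: F0 acks idx 4 -> match: F0=4 F1=0 F2=0 F3=5; commitIndex=4
Op 5: F2 acks idx 3 -> match: F0=4 F1=0 F2=3 F3=5; commitIndex=4
Op 6: append 3 -> log_len=8
Op 7: F2 acks idx 5 -> match: F0=4 F1=0 F2=5 F3=5; commitIndex=5

Answer: 8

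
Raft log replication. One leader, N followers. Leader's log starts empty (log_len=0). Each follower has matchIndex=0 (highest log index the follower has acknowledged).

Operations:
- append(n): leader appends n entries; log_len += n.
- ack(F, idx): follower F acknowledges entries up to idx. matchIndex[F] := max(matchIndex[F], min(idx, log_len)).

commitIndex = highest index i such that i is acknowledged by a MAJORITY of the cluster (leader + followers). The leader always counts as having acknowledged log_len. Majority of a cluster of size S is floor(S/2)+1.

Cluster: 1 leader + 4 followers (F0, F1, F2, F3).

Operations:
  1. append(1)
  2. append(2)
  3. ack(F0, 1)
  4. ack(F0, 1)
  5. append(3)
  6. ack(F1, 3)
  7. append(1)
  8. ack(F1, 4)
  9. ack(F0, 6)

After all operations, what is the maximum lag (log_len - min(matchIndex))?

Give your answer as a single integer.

Answer: 7

Derivation:
Op 1: append 1 -> log_len=1
Op 2: append 2 -> log_len=3
Op 3: F0 acks idx 1 -> match: F0=1 F1=0 F2=0 F3=0; commitIndex=0
Op 4: F0 acks idx 1 -> match: F0=1 F1=0 F2=0 F3=0; commitIndex=0
Op 5: append 3 -> log_len=6
Op 6: F1 acks idx 3 -> match: F0=1 F1=3 F2=0 F3=0; commitIndex=1
Op 7: append 1 -> log_len=7
Op 8: F1 acks idx 4 -> match: F0=1 F1=4 F2=0 F3=0; commitIndex=1
Op 9: F0 acks idx 6 -> match: F0=6 F1=4 F2=0 F3=0; commitIndex=4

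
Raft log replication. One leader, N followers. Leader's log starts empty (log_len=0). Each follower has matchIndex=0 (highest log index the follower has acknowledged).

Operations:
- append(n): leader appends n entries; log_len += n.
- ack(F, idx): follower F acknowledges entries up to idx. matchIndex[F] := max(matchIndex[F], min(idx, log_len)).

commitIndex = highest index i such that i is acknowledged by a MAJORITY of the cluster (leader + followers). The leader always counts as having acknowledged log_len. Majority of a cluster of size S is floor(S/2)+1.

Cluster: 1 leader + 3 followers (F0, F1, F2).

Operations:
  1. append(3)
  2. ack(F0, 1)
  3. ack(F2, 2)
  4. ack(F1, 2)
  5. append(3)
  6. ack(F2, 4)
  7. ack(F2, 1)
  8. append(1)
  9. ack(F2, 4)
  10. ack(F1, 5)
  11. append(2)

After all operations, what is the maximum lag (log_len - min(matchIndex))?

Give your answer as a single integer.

Answer: 8

Derivation:
Op 1: append 3 -> log_len=3
Op 2: F0 acks idx 1 -> match: F0=1 F1=0 F2=0; commitIndex=0
Op 3: F2 acks idx 2 -> match: F0=1 F1=0 F2=2; commitIndex=1
Op 4: F1 acks idx 2 -> match: F0=1 F1=2 F2=2; commitIndex=2
Op 5: append 3 -> log_len=6
Op 6: F2 acks idx 4 -> match: F0=1 F1=2 F2=4; commitIndex=2
Op 7: F2 acks idx 1 -> match: F0=1 F1=2 F2=4; commitIndex=2
Op 8: append 1 -> log_len=7
Op 9: F2 acks idx 4 -> match: F0=1 F1=2 F2=4; commitIndex=2
Op 10: F1 acks idx 5 -> match: F0=1 F1=5 F2=4; commitIndex=4
Op 11: append 2 -> log_len=9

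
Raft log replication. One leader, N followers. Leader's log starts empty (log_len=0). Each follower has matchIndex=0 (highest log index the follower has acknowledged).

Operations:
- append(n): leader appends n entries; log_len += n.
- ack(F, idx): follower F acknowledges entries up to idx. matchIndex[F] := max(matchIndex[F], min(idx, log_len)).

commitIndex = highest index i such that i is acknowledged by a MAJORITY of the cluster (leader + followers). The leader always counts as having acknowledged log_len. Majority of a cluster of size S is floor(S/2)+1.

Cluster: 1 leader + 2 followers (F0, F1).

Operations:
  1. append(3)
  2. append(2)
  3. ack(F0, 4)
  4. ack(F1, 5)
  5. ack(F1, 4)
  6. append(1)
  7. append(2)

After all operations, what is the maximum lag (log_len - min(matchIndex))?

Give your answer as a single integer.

Answer: 4

Derivation:
Op 1: append 3 -> log_len=3
Op 2: append 2 -> log_len=5
Op 3: F0 acks idx 4 -> match: F0=4 F1=0; commitIndex=4
Op 4: F1 acks idx 5 -> match: F0=4 F1=5; commitIndex=5
Op 5: F1 acks idx 4 -> match: F0=4 F1=5; commitIndex=5
Op 6: append 1 -> log_len=6
Op 7: append 2 -> log_len=8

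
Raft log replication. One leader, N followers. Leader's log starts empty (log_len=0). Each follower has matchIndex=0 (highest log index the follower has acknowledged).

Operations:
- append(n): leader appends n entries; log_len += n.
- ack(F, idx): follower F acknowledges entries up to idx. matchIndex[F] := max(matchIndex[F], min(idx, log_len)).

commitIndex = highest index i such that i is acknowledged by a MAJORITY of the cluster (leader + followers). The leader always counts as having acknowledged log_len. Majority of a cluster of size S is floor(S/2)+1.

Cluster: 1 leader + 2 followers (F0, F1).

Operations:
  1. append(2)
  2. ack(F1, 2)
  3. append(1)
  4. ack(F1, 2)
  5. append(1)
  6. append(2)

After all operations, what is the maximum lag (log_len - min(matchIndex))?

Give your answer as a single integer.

Answer: 6

Derivation:
Op 1: append 2 -> log_len=2
Op 2: F1 acks idx 2 -> match: F0=0 F1=2; commitIndex=2
Op 3: append 1 -> log_len=3
Op 4: F1 acks idx 2 -> match: F0=0 F1=2; commitIndex=2
Op 5: append 1 -> log_len=4
Op 6: append 2 -> log_len=6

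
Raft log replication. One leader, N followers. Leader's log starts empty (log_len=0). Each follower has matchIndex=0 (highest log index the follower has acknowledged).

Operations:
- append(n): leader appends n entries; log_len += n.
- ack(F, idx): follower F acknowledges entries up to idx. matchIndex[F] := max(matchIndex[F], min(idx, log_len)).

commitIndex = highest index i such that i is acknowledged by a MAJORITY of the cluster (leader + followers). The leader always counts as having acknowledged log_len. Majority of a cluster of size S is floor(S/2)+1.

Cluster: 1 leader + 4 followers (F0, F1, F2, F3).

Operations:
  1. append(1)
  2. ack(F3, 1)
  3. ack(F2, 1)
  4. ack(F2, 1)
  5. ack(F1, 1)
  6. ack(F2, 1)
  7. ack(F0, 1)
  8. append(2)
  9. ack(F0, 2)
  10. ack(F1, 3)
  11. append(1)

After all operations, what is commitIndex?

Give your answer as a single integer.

Answer: 2

Derivation:
Op 1: append 1 -> log_len=1
Op 2: F3 acks idx 1 -> match: F0=0 F1=0 F2=0 F3=1; commitIndex=0
Op 3: F2 acks idx 1 -> match: F0=0 F1=0 F2=1 F3=1; commitIndex=1
Op 4: F2 acks idx 1 -> match: F0=0 F1=0 F2=1 F3=1; commitIndex=1
Op 5: F1 acks idx 1 -> match: F0=0 F1=1 F2=1 F3=1; commitIndex=1
Op 6: F2 acks idx 1 -> match: F0=0 F1=1 F2=1 F3=1; commitIndex=1
Op 7: F0 acks idx 1 -> match: F0=1 F1=1 F2=1 F3=1; commitIndex=1
Op 8: append 2 -> log_len=3
Op 9: F0 acks idx 2 -> match: F0=2 F1=1 F2=1 F3=1; commitIndex=1
Op 10: F1 acks idx 3 -> match: F0=2 F1=3 F2=1 F3=1; commitIndex=2
Op 11: append 1 -> log_len=4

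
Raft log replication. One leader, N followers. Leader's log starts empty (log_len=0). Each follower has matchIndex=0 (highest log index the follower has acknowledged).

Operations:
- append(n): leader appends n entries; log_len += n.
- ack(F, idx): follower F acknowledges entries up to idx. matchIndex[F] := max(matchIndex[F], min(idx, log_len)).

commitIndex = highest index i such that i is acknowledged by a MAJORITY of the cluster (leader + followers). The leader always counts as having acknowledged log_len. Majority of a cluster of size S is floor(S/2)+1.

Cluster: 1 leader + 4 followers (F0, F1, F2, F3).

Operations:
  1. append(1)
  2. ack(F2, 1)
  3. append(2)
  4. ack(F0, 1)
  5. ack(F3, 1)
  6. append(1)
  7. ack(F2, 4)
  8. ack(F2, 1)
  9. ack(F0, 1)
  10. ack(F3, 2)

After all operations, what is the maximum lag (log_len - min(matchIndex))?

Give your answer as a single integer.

Answer: 4

Derivation:
Op 1: append 1 -> log_len=1
Op 2: F2 acks idx 1 -> match: F0=0 F1=0 F2=1 F3=0; commitIndex=0
Op 3: append 2 -> log_len=3
Op 4: F0 acks idx 1 -> match: F0=1 F1=0 F2=1 F3=0; commitIndex=1
Op 5: F3 acks idx 1 -> match: F0=1 F1=0 F2=1 F3=1; commitIndex=1
Op 6: append 1 -> log_len=4
Op 7: F2 acks idx 4 -> match: F0=1 F1=0 F2=4 F3=1; commitIndex=1
Op 8: F2 acks idx 1 -> match: F0=1 F1=0 F2=4 F3=1; commitIndex=1
Op 9: F0 acks idx 1 -> match: F0=1 F1=0 F2=4 F3=1; commitIndex=1
Op 10: F3 acks idx 2 -> match: F0=1 F1=0 F2=4 F3=2; commitIndex=2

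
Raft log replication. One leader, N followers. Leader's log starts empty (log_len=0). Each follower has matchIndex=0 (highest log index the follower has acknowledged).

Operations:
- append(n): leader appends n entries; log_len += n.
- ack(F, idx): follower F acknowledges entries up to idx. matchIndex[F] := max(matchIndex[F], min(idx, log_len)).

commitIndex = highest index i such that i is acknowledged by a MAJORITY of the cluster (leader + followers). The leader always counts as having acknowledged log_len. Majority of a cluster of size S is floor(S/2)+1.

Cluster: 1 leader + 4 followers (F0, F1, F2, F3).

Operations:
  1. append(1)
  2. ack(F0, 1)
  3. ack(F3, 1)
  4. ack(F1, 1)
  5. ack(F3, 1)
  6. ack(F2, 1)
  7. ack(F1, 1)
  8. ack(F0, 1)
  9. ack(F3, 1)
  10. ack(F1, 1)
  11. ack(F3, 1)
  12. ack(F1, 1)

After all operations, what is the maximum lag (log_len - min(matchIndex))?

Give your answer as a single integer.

Op 1: append 1 -> log_len=1
Op 2: F0 acks idx 1 -> match: F0=1 F1=0 F2=0 F3=0; commitIndex=0
Op 3: F3 acks idx 1 -> match: F0=1 F1=0 F2=0 F3=1; commitIndex=1
Op 4: F1 acks idx 1 -> match: F0=1 F1=1 F2=0 F3=1; commitIndex=1
Op 5: F3 acks idx 1 -> match: F0=1 F1=1 F2=0 F3=1; commitIndex=1
Op 6: F2 acks idx 1 -> match: F0=1 F1=1 F2=1 F3=1; commitIndex=1
Op 7: F1 acks idx 1 -> match: F0=1 F1=1 F2=1 F3=1; commitIndex=1
Op 8: F0 acks idx 1 -> match: F0=1 F1=1 F2=1 F3=1; commitIndex=1
Op 9: F3 acks idx 1 -> match: F0=1 F1=1 F2=1 F3=1; commitIndex=1
Op 10: F1 acks idx 1 -> match: F0=1 F1=1 F2=1 F3=1; commitIndex=1
Op 11: F3 acks idx 1 -> match: F0=1 F1=1 F2=1 F3=1; commitIndex=1
Op 12: F1 acks idx 1 -> match: F0=1 F1=1 F2=1 F3=1; commitIndex=1

Answer: 0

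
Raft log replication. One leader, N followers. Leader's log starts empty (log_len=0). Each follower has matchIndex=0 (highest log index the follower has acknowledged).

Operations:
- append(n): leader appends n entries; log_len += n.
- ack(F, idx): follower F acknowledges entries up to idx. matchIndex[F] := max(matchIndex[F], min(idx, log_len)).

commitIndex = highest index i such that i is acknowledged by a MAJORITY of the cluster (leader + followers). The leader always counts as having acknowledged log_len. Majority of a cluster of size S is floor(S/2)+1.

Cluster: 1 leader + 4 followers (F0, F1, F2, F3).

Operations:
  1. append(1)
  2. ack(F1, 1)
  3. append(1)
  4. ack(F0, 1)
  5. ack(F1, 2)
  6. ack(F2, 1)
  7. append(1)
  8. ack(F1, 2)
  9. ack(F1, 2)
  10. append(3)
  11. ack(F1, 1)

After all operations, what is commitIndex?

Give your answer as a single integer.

Answer: 1

Derivation:
Op 1: append 1 -> log_len=1
Op 2: F1 acks idx 1 -> match: F0=0 F1=1 F2=0 F3=0; commitIndex=0
Op 3: append 1 -> log_len=2
Op 4: F0 acks idx 1 -> match: F0=1 F1=1 F2=0 F3=0; commitIndex=1
Op 5: F1 acks idx 2 -> match: F0=1 F1=2 F2=0 F3=0; commitIndex=1
Op 6: F2 acks idx 1 -> match: F0=1 F1=2 F2=1 F3=0; commitIndex=1
Op 7: append 1 -> log_len=3
Op 8: F1 acks idx 2 -> match: F0=1 F1=2 F2=1 F3=0; commitIndex=1
Op 9: F1 acks idx 2 -> match: F0=1 F1=2 F2=1 F3=0; commitIndex=1
Op 10: append 3 -> log_len=6
Op 11: F1 acks idx 1 -> match: F0=1 F1=2 F2=1 F3=0; commitIndex=1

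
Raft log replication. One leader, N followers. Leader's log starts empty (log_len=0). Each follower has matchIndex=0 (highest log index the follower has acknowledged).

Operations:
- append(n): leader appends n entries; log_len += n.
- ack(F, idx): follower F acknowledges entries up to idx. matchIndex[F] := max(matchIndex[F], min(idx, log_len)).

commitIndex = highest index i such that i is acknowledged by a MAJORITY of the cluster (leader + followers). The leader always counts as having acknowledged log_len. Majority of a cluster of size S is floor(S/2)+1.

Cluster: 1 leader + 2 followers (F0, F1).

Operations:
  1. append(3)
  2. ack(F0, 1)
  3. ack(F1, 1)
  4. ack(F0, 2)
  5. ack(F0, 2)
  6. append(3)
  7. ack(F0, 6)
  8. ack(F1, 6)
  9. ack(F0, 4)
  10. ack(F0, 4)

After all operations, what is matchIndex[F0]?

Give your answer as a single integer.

Op 1: append 3 -> log_len=3
Op 2: F0 acks idx 1 -> match: F0=1 F1=0; commitIndex=1
Op 3: F1 acks idx 1 -> match: F0=1 F1=1; commitIndex=1
Op 4: F0 acks idx 2 -> match: F0=2 F1=1; commitIndex=2
Op 5: F0 acks idx 2 -> match: F0=2 F1=1; commitIndex=2
Op 6: append 3 -> log_len=6
Op 7: F0 acks idx 6 -> match: F0=6 F1=1; commitIndex=6
Op 8: F1 acks idx 6 -> match: F0=6 F1=6; commitIndex=6
Op 9: F0 acks idx 4 -> match: F0=6 F1=6; commitIndex=6
Op 10: F0 acks idx 4 -> match: F0=6 F1=6; commitIndex=6

Answer: 6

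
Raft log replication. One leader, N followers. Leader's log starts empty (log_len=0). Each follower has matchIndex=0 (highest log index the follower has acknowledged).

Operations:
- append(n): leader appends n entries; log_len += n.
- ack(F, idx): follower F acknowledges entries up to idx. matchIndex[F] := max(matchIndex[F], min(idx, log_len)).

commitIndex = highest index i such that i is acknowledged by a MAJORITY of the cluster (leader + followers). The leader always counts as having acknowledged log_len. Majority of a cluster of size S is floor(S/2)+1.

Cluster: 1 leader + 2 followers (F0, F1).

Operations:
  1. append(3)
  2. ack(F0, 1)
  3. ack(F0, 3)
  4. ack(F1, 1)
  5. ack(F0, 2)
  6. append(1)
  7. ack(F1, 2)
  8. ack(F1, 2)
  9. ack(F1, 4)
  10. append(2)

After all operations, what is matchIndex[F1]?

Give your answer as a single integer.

Op 1: append 3 -> log_len=3
Op 2: F0 acks idx 1 -> match: F0=1 F1=0; commitIndex=1
Op 3: F0 acks idx 3 -> match: F0=3 F1=0; commitIndex=3
Op 4: F1 acks idx 1 -> match: F0=3 F1=1; commitIndex=3
Op 5: F0 acks idx 2 -> match: F0=3 F1=1; commitIndex=3
Op 6: append 1 -> log_len=4
Op 7: F1 acks idx 2 -> match: F0=3 F1=2; commitIndex=3
Op 8: F1 acks idx 2 -> match: F0=3 F1=2; commitIndex=3
Op 9: F1 acks idx 4 -> match: F0=3 F1=4; commitIndex=4
Op 10: append 2 -> log_len=6

Answer: 4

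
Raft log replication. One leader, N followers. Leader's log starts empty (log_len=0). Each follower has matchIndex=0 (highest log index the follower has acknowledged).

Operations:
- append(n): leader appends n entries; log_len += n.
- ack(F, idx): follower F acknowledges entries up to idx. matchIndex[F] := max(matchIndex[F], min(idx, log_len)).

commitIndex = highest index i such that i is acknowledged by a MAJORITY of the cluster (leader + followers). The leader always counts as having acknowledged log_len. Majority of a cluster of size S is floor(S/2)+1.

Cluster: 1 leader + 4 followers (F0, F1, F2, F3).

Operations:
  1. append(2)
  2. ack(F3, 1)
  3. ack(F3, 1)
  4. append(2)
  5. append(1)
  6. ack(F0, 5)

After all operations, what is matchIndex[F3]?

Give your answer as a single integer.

Answer: 1

Derivation:
Op 1: append 2 -> log_len=2
Op 2: F3 acks idx 1 -> match: F0=0 F1=0 F2=0 F3=1; commitIndex=0
Op 3: F3 acks idx 1 -> match: F0=0 F1=0 F2=0 F3=1; commitIndex=0
Op 4: append 2 -> log_len=4
Op 5: append 1 -> log_len=5
Op 6: F0 acks idx 5 -> match: F0=5 F1=0 F2=0 F3=1; commitIndex=1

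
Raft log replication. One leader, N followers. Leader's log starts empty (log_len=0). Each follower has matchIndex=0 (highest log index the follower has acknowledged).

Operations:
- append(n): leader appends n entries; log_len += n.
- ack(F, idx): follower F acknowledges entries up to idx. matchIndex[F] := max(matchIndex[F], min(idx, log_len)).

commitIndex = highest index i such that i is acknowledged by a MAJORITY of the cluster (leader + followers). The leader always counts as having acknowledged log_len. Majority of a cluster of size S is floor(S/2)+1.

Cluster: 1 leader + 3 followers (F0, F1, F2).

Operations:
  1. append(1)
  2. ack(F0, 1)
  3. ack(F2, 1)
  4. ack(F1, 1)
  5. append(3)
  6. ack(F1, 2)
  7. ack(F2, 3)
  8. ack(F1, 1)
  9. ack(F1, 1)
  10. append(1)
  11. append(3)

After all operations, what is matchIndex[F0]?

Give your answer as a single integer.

Answer: 1

Derivation:
Op 1: append 1 -> log_len=1
Op 2: F0 acks idx 1 -> match: F0=1 F1=0 F2=0; commitIndex=0
Op 3: F2 acks idx 1 -> match: F0=1 F1=0 F2=1; commitIndex=1
Op 4: F1 acks idx 1 -> match: F0=1 F1=1 F2=1; commitIndex=1
Op 5: append 3 -> log_len=4
Op 6: F1 acks idx 2 -> match: F0=1 F1=2 F2=1; commitIndex=1
Op 7: F2 acks idx 3 -> match: F0=1 F1=2 F2=3; commitIndex=2
Op 8: F1 acks idx 1 -> match: F0=1 F1=2 F2=3; commitIndex=2
Op 9: F1 acks idx 1 -> match: F0=1 F1=2 F2=3; commitIndex=2
Op 10: append 1 -> log_len=5
Op 11: append 3 -> log_len=8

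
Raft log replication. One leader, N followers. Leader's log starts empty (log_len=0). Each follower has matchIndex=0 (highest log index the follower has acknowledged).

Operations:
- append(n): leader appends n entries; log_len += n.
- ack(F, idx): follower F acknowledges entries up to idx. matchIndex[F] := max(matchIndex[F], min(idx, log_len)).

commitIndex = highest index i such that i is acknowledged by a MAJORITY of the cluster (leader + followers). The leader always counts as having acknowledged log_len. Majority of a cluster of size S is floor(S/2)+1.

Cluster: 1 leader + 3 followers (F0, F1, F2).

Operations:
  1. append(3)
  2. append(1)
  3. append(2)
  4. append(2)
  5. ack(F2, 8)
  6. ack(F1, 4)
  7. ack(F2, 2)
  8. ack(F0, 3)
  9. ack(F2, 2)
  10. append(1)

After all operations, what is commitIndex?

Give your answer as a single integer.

Answer: 4

Derivation:
Op 1: append 3 -> log_len=3
Op 2: append 1 -> log_len=4
Op 3: append 2 -> log_len=6
Op 4: append 2 -> log_len=8
Op 5: F2 acks idx 8 -> match: F0=0 F1=0 F2=8; commitIndex=0
Op 6: F1 acks idx 4 -> match: F0=0 F1=4 F2=8; commitIndex=4
Op 7: F2 acks idx 2 -> match: F0=0 F1=4 F2=8; commitIndex=4
Op 8: F0 acks idx 3 -> match: F0=3 F1=4 F2=8; commitIndex=4
Op 9: F2 acks idx 2 -> match: F0=3 F1=4 F2=8; commitIndex=4
Op 10: append 1 -> log_len=9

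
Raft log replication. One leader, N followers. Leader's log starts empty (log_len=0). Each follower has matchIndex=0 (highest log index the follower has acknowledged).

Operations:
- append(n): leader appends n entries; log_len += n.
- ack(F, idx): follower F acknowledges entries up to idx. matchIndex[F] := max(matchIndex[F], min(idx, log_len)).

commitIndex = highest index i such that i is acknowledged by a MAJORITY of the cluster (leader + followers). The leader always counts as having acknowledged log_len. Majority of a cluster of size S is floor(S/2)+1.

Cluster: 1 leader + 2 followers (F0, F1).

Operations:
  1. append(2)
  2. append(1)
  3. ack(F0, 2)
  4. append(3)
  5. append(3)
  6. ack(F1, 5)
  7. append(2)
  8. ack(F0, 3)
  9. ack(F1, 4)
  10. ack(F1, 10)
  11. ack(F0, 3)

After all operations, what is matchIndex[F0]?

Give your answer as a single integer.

Answer: 3

Derivation:
Op 1: append 2 -> log_len=2
Op 2: append 1 -> log_len=3
Op 3: F0 acks idx 2 -> match: F0=2 F1=0; commitIndex=2
Op 4: append 3 -> log_len=6
Op 5: append 3 -> log_len=9
Op 6: F1 acks idx 5 -> match: F0=2 F1=5; commitIndex=5
Op 7: append 2 -> log_len=11
Op 8: F0 acks idx 3 -> match: F0=3 F1=5; commitIndex=5
Op 9: F1 acks idx 4 -> match: F0=3 F1=5; commitIndex=5
Op 10: F1 acks idx 10 -> match: F0=3 F1=10; commitIndex=10
Op 11: F0 acks idx 3 -> match: F0=3 F1=10; commitIndex=10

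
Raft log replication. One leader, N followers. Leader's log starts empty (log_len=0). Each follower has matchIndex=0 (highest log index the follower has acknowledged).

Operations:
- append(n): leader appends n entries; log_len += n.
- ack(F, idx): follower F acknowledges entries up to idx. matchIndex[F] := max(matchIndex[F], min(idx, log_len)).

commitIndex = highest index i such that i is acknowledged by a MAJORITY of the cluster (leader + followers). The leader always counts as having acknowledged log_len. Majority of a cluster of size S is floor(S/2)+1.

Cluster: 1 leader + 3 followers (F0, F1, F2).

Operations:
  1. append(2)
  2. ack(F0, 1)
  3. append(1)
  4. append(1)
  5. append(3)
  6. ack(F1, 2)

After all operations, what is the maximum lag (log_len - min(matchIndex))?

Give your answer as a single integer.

Op 1: append 2 -> log_len=2
Op 2: F0 acks idx 1 -> match: F0=1 F1=0 F2=0; commitIndex=0
Op 3: append 1 -> log_len=3
Op 4: append 1 -> log_len=4
Op 5: append 3 -> log_len=7
Op 6: F1 acks idx 2 -> match: F0=1 F1=2 F2=0; commitIndex=1

Answer: 7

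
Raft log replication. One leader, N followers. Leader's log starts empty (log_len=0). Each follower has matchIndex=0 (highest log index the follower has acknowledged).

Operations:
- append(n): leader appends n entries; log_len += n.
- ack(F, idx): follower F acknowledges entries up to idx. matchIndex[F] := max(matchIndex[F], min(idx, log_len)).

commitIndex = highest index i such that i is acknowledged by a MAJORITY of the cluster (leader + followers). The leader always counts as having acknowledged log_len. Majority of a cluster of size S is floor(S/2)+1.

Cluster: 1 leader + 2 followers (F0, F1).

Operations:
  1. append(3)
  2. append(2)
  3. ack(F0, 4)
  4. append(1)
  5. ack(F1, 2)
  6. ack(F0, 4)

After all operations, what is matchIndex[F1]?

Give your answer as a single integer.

Answer: 2

Derivation:
Op 1: append 3 -> log_len=3
Op 2: append 2 -> log_len=5
Op 3: F0 acks idx 4 -> match: F0=4 F1=0; commitIndex=4
Op 4: append 1 -> log_len=6
Op 5: F1 acks idx 2 -> match: F0=4 F1=2; commitIndex=4
Op 6: F0 acks idx 4 -> match: F0=4 F1=2; commitIndex=4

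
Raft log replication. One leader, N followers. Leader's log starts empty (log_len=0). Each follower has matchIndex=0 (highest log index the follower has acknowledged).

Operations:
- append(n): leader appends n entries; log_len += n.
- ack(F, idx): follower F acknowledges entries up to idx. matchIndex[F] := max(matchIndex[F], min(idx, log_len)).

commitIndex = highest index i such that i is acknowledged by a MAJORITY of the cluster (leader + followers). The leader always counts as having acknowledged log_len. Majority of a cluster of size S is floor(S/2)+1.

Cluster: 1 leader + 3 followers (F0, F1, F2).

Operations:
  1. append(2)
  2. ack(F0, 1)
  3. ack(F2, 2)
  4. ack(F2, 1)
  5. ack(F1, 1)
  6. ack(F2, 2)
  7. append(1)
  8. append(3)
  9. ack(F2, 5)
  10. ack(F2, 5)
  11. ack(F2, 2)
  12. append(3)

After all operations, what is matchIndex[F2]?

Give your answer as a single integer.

Answer: 5

Derivation:
Op 1: append 2 -> log_len=2
Op 2: F0 acks idx 1 -> match: F0=1 F1=0 F2=0; commitIndex=0
Op 3: F2 acks idx 2 -> match: F0=1 F1=0 F2=2; commitIndex=1
Op 4: F2 acks idx 1 -> match: F0=1 F1=0 F2=2; commitIndex=1
Op 5: F1 acks idx 1 -> match: F0=1 F1=1 F2=2; commitIndex=1
Op 6: F2 acks idx 2 -> match: F0=1 F1=1 F2=2; commitIndex=1
Op 7: append 1 -> log_len=3
Op 8: append 3 -> log_len=6
Op 9: F2 acks idx 5 -> match: F0=1 F1=1 F2=5; commitIndex=1
Op 10: F2 acks idx 5 -> match: F0=1 F1=1 F2=5; commitIndex=1
Op 11: F2 acks idx 2 -> match: F0=1 F1=1 F2=5; commitIndex=1
Op 12: append 3 -> log_len=9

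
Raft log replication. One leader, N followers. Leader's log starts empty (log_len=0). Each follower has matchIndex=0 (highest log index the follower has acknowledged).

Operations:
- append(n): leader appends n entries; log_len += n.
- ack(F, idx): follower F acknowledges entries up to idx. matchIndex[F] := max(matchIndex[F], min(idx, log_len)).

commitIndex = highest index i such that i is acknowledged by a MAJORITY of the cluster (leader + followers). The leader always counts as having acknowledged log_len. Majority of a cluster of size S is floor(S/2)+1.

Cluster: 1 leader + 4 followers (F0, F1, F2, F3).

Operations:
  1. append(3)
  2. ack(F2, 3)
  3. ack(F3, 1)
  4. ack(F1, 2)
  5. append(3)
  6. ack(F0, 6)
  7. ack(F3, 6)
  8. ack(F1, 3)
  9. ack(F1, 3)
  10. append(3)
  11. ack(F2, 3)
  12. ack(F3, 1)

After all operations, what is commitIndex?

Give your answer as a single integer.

Op 1: append 3 -> log_len=3
Op 2: F2 acks idx 3 -> match: F0=0 F1=0 F2=3 F3=0; commitIndex=0
Op 3: F3 acks idx 1 -> match: F0=0 F1=0 F2=3 F3=1; commitIndex=1
Op 4: F1 acks idx 2 -> match: F0=0 F1=2 F2=3 F3=1; commitIndex=2
Op 5: append 3 -> log_len=6
Op 6: F0 acks idx 6 -> match: F0=6 F1=2 F2=3 F3=1; commitIndex=3
Op 7: F3 acks idx 6 -> match: F0=6 F1=2 F2=3 F3=6; commitIndex=6
Op 8: F1 acks idx 3 -> match: F0=6 F1=3 F2=3 F3=6; commitIndex=6
Op 9: F1 acks idx 3 -> match: F0=6 F1=3 F2=3 F3=6; commitIndex=6
Op 10: append 3 -> log_len=9
Op 11: F2 acks idx 3 -> match: F0=6 F1=3 F2=3 F3=6; commitIndex=6
Op 12: F3 acks idx 1 -> match: F0=6 F1=3 F2=3 F3=6; commitIndex=6

Answer: 6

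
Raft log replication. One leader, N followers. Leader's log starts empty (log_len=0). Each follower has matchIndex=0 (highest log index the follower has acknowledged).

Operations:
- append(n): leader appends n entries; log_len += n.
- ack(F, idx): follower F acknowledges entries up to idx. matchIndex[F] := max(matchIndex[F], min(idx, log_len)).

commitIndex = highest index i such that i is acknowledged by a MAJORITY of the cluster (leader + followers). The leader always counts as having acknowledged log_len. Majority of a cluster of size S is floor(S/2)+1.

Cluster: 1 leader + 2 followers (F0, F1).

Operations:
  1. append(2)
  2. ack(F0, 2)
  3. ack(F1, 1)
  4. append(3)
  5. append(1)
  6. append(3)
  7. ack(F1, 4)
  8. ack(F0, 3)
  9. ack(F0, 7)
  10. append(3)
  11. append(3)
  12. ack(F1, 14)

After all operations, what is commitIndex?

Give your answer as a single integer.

Op 1: append 2 -> log_len=2
Op 2: F0 acks idx 2 -> match: F0=2 F1=0; commitIndex=2
Op 3: F1 acks idx 1 -> match: F0=2 F1=1; commitIndex=2
Op 4: append 3 -> log_len=5
Op 5: append 1 -> log_len=6
Op 6: append 3 -> log_len=9
Op 7: F1 acks idx 4 -> match: F0=2 F1=4; commitIndex=4
Op 8: F0 acks idx 3 -> match: F0=3 F1=4; commitIndex=4
Op 9: F0 acks idx 7 -> match: F0=7 F1=4; commitIndex=7
Op 10: append 3 -> log_len=12
Op 11: append 3 -> log_len=15
Op 12: F1 acks idx 14 -> match: F0=7 F1=14; commitIndex=14

Answer: 14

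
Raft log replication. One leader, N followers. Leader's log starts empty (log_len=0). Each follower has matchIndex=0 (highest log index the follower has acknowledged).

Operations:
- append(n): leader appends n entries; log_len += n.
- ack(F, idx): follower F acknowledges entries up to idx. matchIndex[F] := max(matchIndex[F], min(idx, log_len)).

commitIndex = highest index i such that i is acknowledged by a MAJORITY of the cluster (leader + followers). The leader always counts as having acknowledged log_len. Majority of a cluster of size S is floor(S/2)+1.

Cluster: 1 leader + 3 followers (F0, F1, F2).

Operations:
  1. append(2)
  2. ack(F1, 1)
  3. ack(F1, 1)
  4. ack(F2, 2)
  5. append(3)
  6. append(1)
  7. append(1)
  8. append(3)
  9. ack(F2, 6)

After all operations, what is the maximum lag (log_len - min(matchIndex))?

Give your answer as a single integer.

Op 1: append 2 -> log_len=2
Op 2: F1 acks idx 1 -> match: F0=0 F1=1 F2=0; commitIndex=0
Op 3: F1 acks idx 1 -> match: F0=0 F1=1 F2=0; commitIndex=0
Op 4: F2 acks idx 2 -> match: F0=0 F1=1 F2=2; commitIndex=1
Op 5: append 3 -> log_len=5
Op 6: append 1 -> log_len=6
Op 7: append 1 -> log_len=7
Op 8: append 3 -> log_len=10
Op 9: F2 acks idx 6 -> match: F0=0 F1=1 F2=6; commitIndex=1

Answer: 10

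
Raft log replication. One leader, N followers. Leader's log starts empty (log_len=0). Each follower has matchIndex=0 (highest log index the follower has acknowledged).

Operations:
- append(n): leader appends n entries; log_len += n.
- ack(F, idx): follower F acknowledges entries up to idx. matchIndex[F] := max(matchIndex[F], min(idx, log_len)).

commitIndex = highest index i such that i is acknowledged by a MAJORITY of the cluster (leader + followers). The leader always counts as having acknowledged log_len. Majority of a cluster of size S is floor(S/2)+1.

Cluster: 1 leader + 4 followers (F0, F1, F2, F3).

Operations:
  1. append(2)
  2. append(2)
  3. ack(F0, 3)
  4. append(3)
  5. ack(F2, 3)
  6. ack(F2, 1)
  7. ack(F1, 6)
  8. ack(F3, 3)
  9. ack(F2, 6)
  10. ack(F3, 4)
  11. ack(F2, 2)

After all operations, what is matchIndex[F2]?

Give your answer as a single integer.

Op 1: append 2 -> log_len=2
Op 2: append 2 -> log_len=4
Op 3: F0 acks idx 3 -> match: F0=3 F1=0 F2=0 F3=0; commitIndex=0
Op 4: append 3 -> log_len=7
Op 5: F2 acks idx 3 -> match: F0=3 F1=0 F2=3 F3=0; commitIndex=3
Op 6: F2 acks idx 1 -> match: F0=3 F1=0 F2=3 F3=0; commitIndex=3
Op 7: F1 acks idx 6 -> match: F0=3 F1=6 F2=3 F3=0; commitIndex=3
Op 8: F3 acks idx 3 -> match: F0=3 F1=6 F2=3 F3=3; commitIndex=3
Op 9: F2 acks idx 6 -> match: F0=3 F1=6 F2=6 F3=3; commitIndex=6
Op 10: F3 acks idx 4 -> match: F0=3 F1=6 F2=6 F3=4; commitIndex=6
Op 11: F2 acks idx 2 -> match: F0=3 F1=6 F2=6 F3=4; commitIndex=6

Answer: 6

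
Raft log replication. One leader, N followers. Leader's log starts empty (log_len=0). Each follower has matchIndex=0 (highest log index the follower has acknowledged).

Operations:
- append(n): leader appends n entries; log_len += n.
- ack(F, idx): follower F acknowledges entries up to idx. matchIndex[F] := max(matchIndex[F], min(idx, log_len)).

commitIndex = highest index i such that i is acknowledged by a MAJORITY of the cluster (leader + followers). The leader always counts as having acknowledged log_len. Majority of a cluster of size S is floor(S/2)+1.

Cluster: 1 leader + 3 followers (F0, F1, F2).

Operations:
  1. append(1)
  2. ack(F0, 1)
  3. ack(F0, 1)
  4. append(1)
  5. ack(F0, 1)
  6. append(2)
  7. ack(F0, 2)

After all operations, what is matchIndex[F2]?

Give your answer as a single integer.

Op 1: append 1 -> log_len=1
Op 2: F0 acks idx 1 -> match: F0=1 F1=0 F2=0; commitIndex=0
Op 3: F0 acks idx 1 -> match: F0=1 F1=0 F2=0; commitIndex=0
Op 4: append 1 -> log_len=2
Op 5: F0 acks idx 1 -> match: F0=1 F1=0 F2=0; commitIndex=0
Op 6: append 2 -> log_len=4
Op 7: F0 acks idx 2 -> match: F0=2 F1=0 F2=0; commitIndex=0

Answer: 0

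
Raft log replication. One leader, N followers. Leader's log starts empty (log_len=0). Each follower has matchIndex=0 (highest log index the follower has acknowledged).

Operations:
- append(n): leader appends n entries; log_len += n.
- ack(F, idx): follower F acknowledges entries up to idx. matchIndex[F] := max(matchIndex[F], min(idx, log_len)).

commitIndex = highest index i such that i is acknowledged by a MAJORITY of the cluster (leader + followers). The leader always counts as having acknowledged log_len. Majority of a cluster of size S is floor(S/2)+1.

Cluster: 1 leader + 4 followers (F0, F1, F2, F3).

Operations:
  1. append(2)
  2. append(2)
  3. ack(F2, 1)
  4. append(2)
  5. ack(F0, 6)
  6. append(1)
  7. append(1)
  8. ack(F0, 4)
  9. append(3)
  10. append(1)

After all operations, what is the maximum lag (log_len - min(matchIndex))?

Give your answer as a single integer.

Op 1: append 2 -> log_len=2
Op 2: append 2 -> log_len=4
Op 3: F2 acks idx 1 -> match: F0=0 F1=0 F2=1 F3=0; commitIndex=0
Op 4: append 2 -> log_len=6
Op 5: F0 acks idx 6 -> match: F0=6 F1=0 F2=1 F3=0; commitIndex=1
Op 6: append 1 -> log_len=7
Op 7: append 1 -> log_len=8
Op 8: F0 acks idx 4 -> match: F0=6 F1=0 F2=1 F3=0; commitIndex=1
Op 9: append 3 -> log_len=11
Op 10: append 1 -> log_len=12

Answer: 12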